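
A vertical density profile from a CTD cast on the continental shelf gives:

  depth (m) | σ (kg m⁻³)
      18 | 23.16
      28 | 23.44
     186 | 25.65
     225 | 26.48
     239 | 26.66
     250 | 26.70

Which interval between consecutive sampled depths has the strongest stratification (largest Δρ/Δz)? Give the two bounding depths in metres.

Compute the density gradient over each adjacent pair:
  18–28 m: Δρ/Δz = 0.28/10 = 0.028 kg m⁻⁴
  28–186 m: Δρ/Δz = 2.21/158 = 0.014 kg m⁻⁴
  186–225 m: Δρ/Δz = 0.83/39 = 0.021 kg m⁻⁴
  225–239 m: Δρ/Δz = 0.18/14 = 0.013 kg m⁻⁴
  239–250 m: Δρ/Δz = 0.04/11 = 3.6 × 10⁻³ kg m⁻⁴
The largest gradient is in the 18–28 m interval — the pycnocline.

18–28 m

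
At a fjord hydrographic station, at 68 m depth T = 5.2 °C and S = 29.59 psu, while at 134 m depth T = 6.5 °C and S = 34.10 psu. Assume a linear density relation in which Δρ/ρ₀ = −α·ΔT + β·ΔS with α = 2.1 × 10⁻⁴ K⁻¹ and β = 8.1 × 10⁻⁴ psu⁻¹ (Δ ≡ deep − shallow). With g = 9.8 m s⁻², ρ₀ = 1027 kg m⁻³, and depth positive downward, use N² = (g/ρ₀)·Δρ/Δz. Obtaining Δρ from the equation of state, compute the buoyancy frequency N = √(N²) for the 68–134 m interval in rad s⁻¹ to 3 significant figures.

0.0224 rad s⁻¹

ΔT = +1.3 K, ΔS = +4.51 psu (deep − shallow).
Δρ/ρ₀ = −αΔT + βΔS = -2.73 × 10⁻⁴ + 3.6531 × 10⁻³ = 3.3801 × 10⁻³, so Δρ ≈ 3.471 kg m⁻³.
N² = (g/ρ₀)·Δρ/Δz = g·(Δρ/ρ₀)/Δz = 9.8 × 3.3801 × 10⁻³ / 66 = 5.0189 × 10⁻⁴ s⁻².
N = √(5.0189 × 10⁻⁴) = 0.022403 rad s⁻¹ ≈ 0.0224 rad s⁻¹.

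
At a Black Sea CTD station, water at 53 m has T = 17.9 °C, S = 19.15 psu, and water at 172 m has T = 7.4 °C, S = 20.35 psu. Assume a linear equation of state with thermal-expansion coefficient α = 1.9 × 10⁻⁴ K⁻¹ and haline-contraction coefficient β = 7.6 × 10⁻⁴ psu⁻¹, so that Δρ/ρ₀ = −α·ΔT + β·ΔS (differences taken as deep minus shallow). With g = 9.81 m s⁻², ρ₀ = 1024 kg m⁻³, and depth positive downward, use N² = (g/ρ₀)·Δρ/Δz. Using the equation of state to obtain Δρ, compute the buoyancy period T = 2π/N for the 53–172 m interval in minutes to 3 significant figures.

ΔT = -10.5 K, ΔS = +1.20 psu (deep − shallow).
Δρ/ρ₀ = −αΔT + βΔS = 1.995 × 10⁻³ + 9.12 × 10⁻⁴ = 2.907 × 10⁻³, so Δρ ≈ 2.977 kg m⁻³.
N² = (g/ρ₀)·Δρ/Δz = g·(Δρ/ρ₀)/Δz = 9.81 × 2.907 × 10⁻³ / 119 = 2.3964 × 10⁻⁴ s⁻².
N = √(2.3964 × 10⁻⁴) = 0.015480 rad s⁻¹ → T = 2π/N = 405.89 s = 6.7648 min ≈ 6.76 min.

6.76 min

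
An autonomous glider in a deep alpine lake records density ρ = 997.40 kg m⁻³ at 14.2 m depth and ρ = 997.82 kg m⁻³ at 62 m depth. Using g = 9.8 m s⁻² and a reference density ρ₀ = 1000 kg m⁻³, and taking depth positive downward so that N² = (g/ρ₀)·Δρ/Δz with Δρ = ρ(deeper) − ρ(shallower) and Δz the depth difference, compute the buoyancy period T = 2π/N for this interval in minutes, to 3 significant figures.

Δρ = 997.82 − 997.40 = 0.42 kg m⁻³ over Δz = 62 − 14.2 = 47.8 m.
N² = (9.8/1000) × (0.42/47.8) = 8.6109 × 10⁻⁵ s⁻².
N = √(8.6109 × 10⁻⁵) = 9.2795 × 10⁻³ rad s⁻¹, so T = 2π/N = 677.10 s = 11.285 min ≈ 11.3 min.

11.3 min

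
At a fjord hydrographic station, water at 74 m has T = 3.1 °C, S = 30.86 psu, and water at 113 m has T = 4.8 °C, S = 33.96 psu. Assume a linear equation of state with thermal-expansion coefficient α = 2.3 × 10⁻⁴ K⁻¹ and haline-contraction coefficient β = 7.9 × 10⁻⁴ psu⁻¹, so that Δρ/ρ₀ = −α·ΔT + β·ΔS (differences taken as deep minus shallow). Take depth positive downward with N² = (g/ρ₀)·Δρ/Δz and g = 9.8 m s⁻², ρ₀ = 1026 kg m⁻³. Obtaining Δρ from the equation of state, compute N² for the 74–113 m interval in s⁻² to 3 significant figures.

5.17 × 10⁻⁴ s⁻²

ΔT = +1.7 K, ΔS = +3.10 psu (deep − shallow).
Δρ/ρ₀ = −αΔT + βΔS = -3.91 × 10⁻⁴ + 2.449 × 10⁻³ = 2.058 × 10⁻³, so Δρ ≈ 2.112 kg m⁻³.
N² = (g/ρ₀)·Δρ/Δz = g·(Δρ/ρ₀)/Δz = 9.8 × 2.058 × 10⁻³ / 39 = 5.1714 × 10⁻⁴ s⁻² ≈ 5.17 × 10⁻⁴ s⁻².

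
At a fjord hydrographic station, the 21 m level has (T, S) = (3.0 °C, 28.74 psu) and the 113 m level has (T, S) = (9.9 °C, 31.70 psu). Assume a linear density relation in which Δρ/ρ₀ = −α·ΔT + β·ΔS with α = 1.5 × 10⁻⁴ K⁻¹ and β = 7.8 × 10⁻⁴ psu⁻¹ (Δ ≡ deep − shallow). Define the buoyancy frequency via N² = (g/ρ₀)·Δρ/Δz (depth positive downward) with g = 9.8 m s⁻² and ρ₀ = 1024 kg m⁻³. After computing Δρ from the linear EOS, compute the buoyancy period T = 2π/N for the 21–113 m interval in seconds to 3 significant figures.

539 s

ΔT = +6.9 K, ΔS = +2.96 psu (deep − shallow).
Δρ/ρ₀ = −αΔT + βΔS = -1.035 × 10⁻³ + 2.3088 × 10⁻³ = 1.2738 × 10⁻³, so Δρ ≈ 1.304 kg m⁻³.
N² = (g/ρ₀)·Δρ/Δz = g·(Δρ/ρ₀)/Δz = 9.8 × 1.2738 × 10⁻³ / 92 = 1.3569 × 10⁻⁴ s⁻².
N = √(1.3569 × 10⁻⁴) = 0.011649 rad s⁻¹ → T = 2π/N = 539.38 s ≈ 539 s.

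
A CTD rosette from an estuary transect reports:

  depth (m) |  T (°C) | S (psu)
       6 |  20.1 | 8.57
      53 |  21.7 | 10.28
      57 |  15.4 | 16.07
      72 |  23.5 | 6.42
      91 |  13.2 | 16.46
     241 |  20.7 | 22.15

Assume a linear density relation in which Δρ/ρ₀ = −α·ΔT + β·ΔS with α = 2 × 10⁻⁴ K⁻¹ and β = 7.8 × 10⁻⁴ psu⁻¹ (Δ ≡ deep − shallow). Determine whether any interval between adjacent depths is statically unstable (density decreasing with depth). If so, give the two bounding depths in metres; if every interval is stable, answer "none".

57–72 m

Evaluate Δρ/ρ₀ = −αΔT + βΔS across each adjacent pair:
  6–53 m: −αΔT+βΔS = −(2 × 10⁻⁴)(+1.6)+(7.8 × 10⁻⁴)(+1.71) = 1.0 × 10⁻³ → stable
  53–57 m: −αΔT+βΔS = −(2 × 10⁻⁴)(-6.3)+(7.8 × 10⁻⁴)(+5.79) = 5.8 × 10⁻³ → stable
  57–72 m: −αΔT+βΔS = −(2 × 10⁻⁴)(+8.1)+(7.8 × 10⁻⁴)(-9.65) = -9.1 × 10⁻³ → UNSTABLE
  72–91 m: −αΔT+βΔS = −(2 × 10⁻⁴)(-10.3)+(7.8 × 10⁻⁴)(+10.04) = 9.9 × 10⁻³ → stable
  91–241 m: −αΔT+βΔS = −(2 × 10⁻⁴)(+7.5)+(7.8 × 10⁻⁴)(+5.69) = 2.9 × 10⁻³ → stable
The 57–72 m interval has Δρ < 0: lighter water underlies denser water.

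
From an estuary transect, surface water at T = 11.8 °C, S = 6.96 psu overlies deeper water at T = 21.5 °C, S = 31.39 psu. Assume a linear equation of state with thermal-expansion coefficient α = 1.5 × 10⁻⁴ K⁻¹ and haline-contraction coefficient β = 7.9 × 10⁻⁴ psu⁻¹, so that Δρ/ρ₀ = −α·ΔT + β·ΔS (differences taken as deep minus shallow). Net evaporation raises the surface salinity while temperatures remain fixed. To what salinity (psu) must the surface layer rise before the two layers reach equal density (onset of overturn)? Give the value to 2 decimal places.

29.55 psu

Neutral buoyancy requires −α(T_deep − T_surf) + β(S_deep − S_surf′) = 0.
S_surf′ = S_deep − (α/β)·ΔT = 31.39 − (1.5 × 10⁻⁴/7.9 × 10⁻⁴)·(+9.7) = 29.5482 psu.
Increase required: 29.5482 − 6.96 = 22.5882 psu.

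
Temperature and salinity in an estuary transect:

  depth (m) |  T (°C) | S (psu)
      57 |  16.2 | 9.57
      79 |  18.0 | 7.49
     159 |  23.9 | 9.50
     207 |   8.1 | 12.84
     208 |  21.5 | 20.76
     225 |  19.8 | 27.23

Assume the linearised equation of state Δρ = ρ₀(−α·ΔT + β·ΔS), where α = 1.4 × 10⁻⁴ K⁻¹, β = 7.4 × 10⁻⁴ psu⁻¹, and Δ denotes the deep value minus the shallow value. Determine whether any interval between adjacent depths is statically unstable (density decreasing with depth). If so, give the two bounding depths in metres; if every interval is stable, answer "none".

57–79 m

Evaluate Δρ/ρ₀ = −αΔT + βΔS across each adjacent pair:
  57–79 m: −αΔT+βΔS = −(1.4 × 10⁻⁴)(+1.8)+(7.4 × 10⁻⁴)(-2.08) = -1.8 × 10⁻³ → UNSTABLE
  79–159 m: −αΔT+βΔS = −(1.4 × 10⁻⁴)(+5.9)+(7.4 × 10⁻⁴)(+2.01) = 6.6 × 10⁻⁴ → stable
  159–207 m: −αΔT+βΔS = −(1.4 × 10⁻⁴)(-15.8)+(7.4 × 10⁻⁴)(+3.34) = 4.7 × 10⁻³ → stable
  207–208 m: −αΔT+βΔS = −(1.4 × 10⁻⁴)(+13.4)+(7.4 × 10⁻⁴)(+7.92) = 4.0 × 10⁻³ → stable
  208–225 m: −αΔT+βΔS = −(1.4 × 10⁻⁴)(-1.7)+(7.4 × 10⁻⁴)(+6.47) = 5.0 × 10⁻³ → stable
The 57–79 m interval has Δρ < 0: lighter water underlies denser water.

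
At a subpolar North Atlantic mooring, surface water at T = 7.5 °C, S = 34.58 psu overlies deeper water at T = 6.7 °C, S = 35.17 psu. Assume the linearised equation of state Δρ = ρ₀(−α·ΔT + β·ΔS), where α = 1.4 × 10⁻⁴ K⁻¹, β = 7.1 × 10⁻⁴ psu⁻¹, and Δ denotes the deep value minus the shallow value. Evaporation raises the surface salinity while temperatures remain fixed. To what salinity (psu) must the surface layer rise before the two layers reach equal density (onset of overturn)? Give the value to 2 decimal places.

35.33 psu

Neutral buoyancy requires −α(T_deep − T_surf) + β(S_deep − S_surf′) = 0.
S_surf′ = S_deep − (α/β)·ΔT = 35.17 − (1.4 × 10⁻⁴/7.1 × 10⁻⁴)·(-0.8) = 35.3277 psu.
Increase required: 35.3277 − 34.58 = 0.7477 psu.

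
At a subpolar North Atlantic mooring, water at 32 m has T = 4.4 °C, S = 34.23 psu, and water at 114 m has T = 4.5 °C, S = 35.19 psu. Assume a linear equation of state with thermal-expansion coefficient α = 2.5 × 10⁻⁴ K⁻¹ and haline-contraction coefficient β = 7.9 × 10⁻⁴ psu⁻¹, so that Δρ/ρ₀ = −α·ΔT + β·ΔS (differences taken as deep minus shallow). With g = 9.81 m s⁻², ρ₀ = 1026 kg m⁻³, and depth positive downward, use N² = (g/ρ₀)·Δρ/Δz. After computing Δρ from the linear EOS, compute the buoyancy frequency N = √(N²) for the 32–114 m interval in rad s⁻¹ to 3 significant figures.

9.37 × 10⁻³ rad s⁻¹

ΔT = +0.1 K, ΔS = +0.96 psu (deep − shallow).
Δρ/ρ₀ = −αΔT + βΔS = -2.50 × 10⁻⁵ + 7.584 × 10⁻⁴ = 7.334 × 10⁻⁴, so Δρ ≈ 0.7525 kg m⁻³.
N² = (g/ρ₀)·Δρ/Δz = g·(Δρ/ρ₀)/Δz = 9.81 × 7.334 × 10⁻⁴ / 82 = 8.7740 × 10⁻⁵ s⁻².
N = √(8.7740 × 10⁻⁵) = 9.3670 × 10⁻³ rad s⁻¹ ≈ 9.37 × 10⁻³ rad s⁻¹.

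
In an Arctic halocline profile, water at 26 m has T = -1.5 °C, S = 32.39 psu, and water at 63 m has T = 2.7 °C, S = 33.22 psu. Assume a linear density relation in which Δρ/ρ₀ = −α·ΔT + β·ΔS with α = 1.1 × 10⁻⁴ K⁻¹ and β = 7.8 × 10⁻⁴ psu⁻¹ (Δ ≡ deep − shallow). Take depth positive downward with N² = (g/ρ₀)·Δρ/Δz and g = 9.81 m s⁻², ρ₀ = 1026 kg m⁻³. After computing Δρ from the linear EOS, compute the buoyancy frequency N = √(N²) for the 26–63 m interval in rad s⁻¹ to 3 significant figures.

ΔT = +4.2 K, ΔS = +0.83 psu (deep − shallow).
Δρ/ρ₀ = −αΔT + βΔS = -4.62 × 10⁻⁴ + 6.474 × 10⁻⁴ = 1.854 × 10⁻⁴, so Δρ ≈ 0.1902 kg m⁻³.
N² = (g/ρ₀)·Δρ/Δz = g·(Δρ/ρ₀)/Δz = 9.81 × 1.854 × 10⁻⁴ / 37 = 4.9156 × 10⁻⁵ s⁻².
N = √(4.9156 × 10⁻⁵) = 7.0111 × 10⁻³ rad s⁻¹ ≈ 7.01 × 10⁻³ rad s⁻¹.

7.01 × 10⁻³ rad s⁻¹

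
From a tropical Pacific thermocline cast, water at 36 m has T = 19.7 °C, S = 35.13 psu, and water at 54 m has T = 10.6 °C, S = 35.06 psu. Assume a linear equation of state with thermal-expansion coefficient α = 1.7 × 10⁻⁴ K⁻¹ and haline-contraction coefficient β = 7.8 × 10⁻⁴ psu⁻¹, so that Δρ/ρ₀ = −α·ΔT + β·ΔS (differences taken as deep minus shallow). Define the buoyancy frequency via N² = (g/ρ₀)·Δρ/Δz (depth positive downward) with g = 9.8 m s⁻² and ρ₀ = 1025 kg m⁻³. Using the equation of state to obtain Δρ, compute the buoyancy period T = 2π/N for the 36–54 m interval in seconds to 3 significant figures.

220 s

ΔT = -9.1 K, ΔS = -0.07 psu (deep − shallow).
Δρ/ρ₀ = −αΔT + βΔS = 1.547 × 10⁻³ − 5.46 × 10⁻⁵ = 1.4924 × 10⁻³, so Δρ ≈ 1.530 kg m⁻³.
N² = (g/ρ₀)·Δρ/Δz = g·(Δρ/ρ₀)/Δz = 9.8 × 1.4924 × 10⁻³ / 18 = 8.1253 × 10⁻⁴ s⁻².
N = √(8.1253 × 10⁻⁴) = 0.028505 rad s⁻¹ → T = 2π/N = 220.42 s ≈ 220 s.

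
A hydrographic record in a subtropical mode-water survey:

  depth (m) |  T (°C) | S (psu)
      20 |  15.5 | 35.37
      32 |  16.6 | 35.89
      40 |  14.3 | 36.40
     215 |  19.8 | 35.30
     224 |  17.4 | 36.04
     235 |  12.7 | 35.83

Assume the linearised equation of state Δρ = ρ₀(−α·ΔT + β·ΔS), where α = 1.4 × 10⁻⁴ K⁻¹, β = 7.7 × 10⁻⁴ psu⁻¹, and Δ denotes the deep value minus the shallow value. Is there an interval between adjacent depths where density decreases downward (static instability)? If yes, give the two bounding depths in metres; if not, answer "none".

Evaluate Δρ/ρ₀ = −αΔT + βΔS across each adjacent pair:
  20–32 m: −αΔT+βΔS = −(1.4 × 10⁻⁴)(+1.1)+(7.7 × 10⁻⁴)(+0.52) = 2.5 × 10⁻⁴ → stable
  32–40 m: −αΔT+βΔS = −(1.4 × 10⁻⁴)(-2.3)+(7.7 × 10⁻⁴)(+0.51) = 7.1 × 10⁻⁴ → stable
  40–215 m: −αΔT+βΔS = −(1.4 × 10⁻⁴)(+5.5)+(7.7 × 10⁻⁴)(-1.10) = -1.6 × 10⁻³ → UNSTABLE
  215–224 m: −αΔT+βΔS = −(1.4 × 10⁻⁴)(-2.4)+(7.7 × 10⁻⁴)(+0.74) = 9.1 × 10⁻⁴ → stable
  224–235 m: −αΔT+βΔS = −(1.4 × 10⁻⁴)(-4.7)+(7.7 × 10⁻⁴)(-0.21) = 5.0 × 10⁻⁴ → stable
The 40–215 m interval has Δρ < 0: lighter water underlies denser water.

40–215 m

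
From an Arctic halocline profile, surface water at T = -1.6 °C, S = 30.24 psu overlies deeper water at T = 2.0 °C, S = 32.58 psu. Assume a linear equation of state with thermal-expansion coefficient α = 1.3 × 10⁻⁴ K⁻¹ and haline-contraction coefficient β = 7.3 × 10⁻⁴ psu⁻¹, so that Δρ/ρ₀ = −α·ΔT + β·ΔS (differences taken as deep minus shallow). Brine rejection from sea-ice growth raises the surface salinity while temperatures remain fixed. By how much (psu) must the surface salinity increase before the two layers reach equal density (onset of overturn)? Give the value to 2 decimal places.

Neutral buoyancy requires −α(T_deep − T_surf) + β(S_deep − S_surf′) = 0.
S_surf′ = S_deep − (α/β)·ΔT = 32.58 − (1.3 × 10⁻⁴/7.3 × 10⁻⁴)·(+3.6) = 31.9389 psu.
Increase required: 31.9389 − 30.24 = 1.6989 psu.

1.70 psu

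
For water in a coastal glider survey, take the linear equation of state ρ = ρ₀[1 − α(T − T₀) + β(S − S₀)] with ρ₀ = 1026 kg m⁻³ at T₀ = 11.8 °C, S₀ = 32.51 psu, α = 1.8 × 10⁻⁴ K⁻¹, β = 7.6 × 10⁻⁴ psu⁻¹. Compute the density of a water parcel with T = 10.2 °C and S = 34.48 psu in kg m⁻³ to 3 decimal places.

1027.832 kg m⁻³

T − T₀ = -1.6 K, S − S₀ = +1.97 psu.
Bracket = 1 − α·(-1.6) + β·(+1.97) = 1 + (1.7852 × 10⁻³) = 1.0017852.
ρ = 1026 × 1.0017852 = 1027.832 kg m⁻³.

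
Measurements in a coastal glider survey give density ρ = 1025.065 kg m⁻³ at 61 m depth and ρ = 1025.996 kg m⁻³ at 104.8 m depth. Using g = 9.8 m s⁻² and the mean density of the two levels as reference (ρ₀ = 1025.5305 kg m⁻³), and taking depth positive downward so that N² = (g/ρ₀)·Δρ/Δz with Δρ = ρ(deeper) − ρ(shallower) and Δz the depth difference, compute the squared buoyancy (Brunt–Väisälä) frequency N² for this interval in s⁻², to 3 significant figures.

Δρ = 1025.996 − 1025.065 = 0.931 kg m⁻³ over Δz = 104.8 − 61 = 43.8 m.
N² = (9.8/1025.5305) × (0.931/43.8) = 2.0312 × 10⁻⁴ s⁻² ≈ 2.03 × 10⁻⁴ s⁻².

2.03 × 10⁻⁴ s⁻²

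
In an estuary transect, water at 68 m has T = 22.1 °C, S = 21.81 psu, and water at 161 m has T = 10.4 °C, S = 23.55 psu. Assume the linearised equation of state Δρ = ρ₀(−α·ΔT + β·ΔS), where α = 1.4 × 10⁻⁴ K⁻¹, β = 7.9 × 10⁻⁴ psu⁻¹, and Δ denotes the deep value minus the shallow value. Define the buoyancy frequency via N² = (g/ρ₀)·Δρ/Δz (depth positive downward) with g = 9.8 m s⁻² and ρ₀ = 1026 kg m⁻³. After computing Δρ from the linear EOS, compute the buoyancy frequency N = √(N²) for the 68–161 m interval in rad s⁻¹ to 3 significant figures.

ΔT = -11.7 K, ΔS = +1.74 psu (deep − shallow).
Δρ/ρ₀ = −αΔT + βΔS = 1.638 × 10⁻³ + 1.3746 × 10⁻³ = 3.0126 × 10⁻³, so Δρ ≈ 3.091 kg m⁻³.
N² = (g/ρ₀)·Δρ/Δz = g·(Δρ/ρ₀)/Δz = 9.8 × 3.0126 × 10⁻³ / 93 = 3.1746 × 10⁻⁴ s⁻².
N = √(3.1746 × 10⁻⁴) = 0.017817 rad s⁻¹ ≈ 0.0178 rad s⁻¹.

0.0178 rad s⁻¹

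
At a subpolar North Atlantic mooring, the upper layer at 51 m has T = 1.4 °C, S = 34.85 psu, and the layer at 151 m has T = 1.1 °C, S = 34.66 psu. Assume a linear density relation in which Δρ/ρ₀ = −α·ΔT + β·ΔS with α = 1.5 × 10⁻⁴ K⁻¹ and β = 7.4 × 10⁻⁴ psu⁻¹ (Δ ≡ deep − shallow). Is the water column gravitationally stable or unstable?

ΔT = 1.1 − 1.4 = -0.3 K and ΔS = 34.66 − 34.85 = -0.19 psu (deep − shallow).
−αΔT = 4.50 × 10⁻⁵; βΔS = -1.406 × 10⁻⁴; sum Δρ/ρ₀ = -9.56 × 10⁻⁵.
Δρ/ρ₀ < 0, so Δρ < 0: deeper water is lighter → statically unstable; the column would overturn.

unstable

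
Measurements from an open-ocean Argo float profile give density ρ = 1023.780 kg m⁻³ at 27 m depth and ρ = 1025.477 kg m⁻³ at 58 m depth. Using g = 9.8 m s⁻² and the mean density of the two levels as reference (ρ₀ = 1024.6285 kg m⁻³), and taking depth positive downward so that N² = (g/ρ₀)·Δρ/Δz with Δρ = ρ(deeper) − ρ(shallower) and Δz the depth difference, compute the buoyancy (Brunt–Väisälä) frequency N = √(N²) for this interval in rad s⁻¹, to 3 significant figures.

Δρ = 1025.477 − 1023.780 = 1.697 kg m⁻³ over Δz = 58 − 27 = 31 m.
N² = (9.8/1024.6285) × (1.697/31) = 5.2358 × 10⁻⁴ s⁻².
N = √(5.2358 × 10⁻⁴) = 0.022882 rad s⁻¹ ≈ 0.0229 rad s⁻¹.

0.0229 rad s⁻¹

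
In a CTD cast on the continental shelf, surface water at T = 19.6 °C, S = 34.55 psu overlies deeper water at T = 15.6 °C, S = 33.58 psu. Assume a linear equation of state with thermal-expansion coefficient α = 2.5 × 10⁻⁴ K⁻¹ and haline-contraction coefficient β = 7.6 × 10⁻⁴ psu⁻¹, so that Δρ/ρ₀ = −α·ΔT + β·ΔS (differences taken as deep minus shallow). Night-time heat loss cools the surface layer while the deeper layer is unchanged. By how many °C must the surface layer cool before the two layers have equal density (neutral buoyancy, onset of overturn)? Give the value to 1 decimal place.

Neutral buoyancy requires Δρ = 0, i.e. −α(T_deep − T_surf′) + β(S_deep − S_surf) = 0.
T_surf′ = T_deep − (β/α)·ΔS = 15.6 − (7.6 × 10⁻⁴/2.5 × 10⁻⁴)·(-0.97) = 18.549 °C.
Cooling required: 19.6 − (18.549) = 1.051 °C.

1.1 °C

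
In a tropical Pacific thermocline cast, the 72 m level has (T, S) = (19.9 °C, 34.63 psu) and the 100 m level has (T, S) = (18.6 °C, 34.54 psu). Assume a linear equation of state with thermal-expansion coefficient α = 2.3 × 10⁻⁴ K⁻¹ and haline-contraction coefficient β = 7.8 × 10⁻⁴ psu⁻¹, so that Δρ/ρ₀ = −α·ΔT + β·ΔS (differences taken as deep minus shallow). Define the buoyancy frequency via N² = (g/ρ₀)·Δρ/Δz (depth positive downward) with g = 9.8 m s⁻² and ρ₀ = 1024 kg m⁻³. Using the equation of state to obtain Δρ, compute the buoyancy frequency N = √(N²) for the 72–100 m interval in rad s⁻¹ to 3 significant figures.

8.95 × 10⁻³ rad s⁻¹

ΔT = -1.3 K, ΔS = -0.09 psu (deep − shallow).
Δρ/ρ₀ = −αΔT + βΔS = 2.99 × 10⁻⁴ − 7.02 × 10⁻⁵ = 2.288 × 10⁻⁴, so Δρ ≈ 0.2343 kg m⁻³.
N² = (g/ρ₀)·Δρ/Δz = g·(Δρ/ρ₀)/Δz = 9.8 × 2.288 × 10⁻⁴ / 28 = 8.0080 × 10⁻⁵ s⁻².
N = √(8.0080 × 10⁻⁵) = 8.9487 × 10⁻³ rad s⁻¹ ≈ 8.95 × 10⁻³ rad s⁻¹.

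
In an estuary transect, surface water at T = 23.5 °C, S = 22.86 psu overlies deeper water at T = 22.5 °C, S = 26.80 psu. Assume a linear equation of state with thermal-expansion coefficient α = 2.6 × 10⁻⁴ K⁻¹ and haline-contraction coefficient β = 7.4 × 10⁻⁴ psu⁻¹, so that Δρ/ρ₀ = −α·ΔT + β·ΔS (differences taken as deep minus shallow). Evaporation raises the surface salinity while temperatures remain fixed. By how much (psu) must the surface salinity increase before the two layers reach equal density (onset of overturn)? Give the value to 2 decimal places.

4.29 psu

Neutral buoyancy requires −α(T_deep − T_surf) + β(S_deep − S_surf′) = 0.
S_surf′ = S_deep − (α/β)·ΔT = 26.80 − (2.6 × 10⁻⁴/7.4 × 10⁻⁴)·(-1.0) = 27.1514 psu.
Increase required: 27.1514 − 22.86 = 4.2914 psu.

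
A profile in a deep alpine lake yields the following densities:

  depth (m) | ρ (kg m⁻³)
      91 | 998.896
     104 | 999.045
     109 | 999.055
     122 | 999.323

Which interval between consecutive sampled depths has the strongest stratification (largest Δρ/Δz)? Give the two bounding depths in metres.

109–122 m

Compute the density gradient over each adjacent pair:
  91–104 m: Δρ/Δz = 0.149/13 = 0.011 kg m⁻⁴
  104–109 m: Δρ/Δz = 0.010/5 = 2.0 × 10⁻³ kg m⁻⁴
  109–122 m: Δρ/Δz = 0.268/13 = 0.021 kg m⁻⁴
The largest gradient is in the 109–122 m interval — the pycnocline.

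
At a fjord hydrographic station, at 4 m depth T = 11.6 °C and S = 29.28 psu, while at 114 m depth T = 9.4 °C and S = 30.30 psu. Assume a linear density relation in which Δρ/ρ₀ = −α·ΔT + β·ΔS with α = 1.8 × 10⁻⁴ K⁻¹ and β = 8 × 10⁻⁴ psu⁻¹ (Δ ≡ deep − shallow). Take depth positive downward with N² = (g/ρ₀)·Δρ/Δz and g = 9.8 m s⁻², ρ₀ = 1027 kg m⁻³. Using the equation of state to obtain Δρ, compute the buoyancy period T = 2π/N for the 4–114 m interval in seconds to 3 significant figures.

ΔT = -2.2 K, ΔS = +1.02 psu (deep − shallow).
Δρ/ρ₀ = −αΔT + βΔS = 3.96 × 10⁻⁴ + 8.16 × 10⁻⁴ = 1.212 × 10⁻³, so Δρ ≈ 1.245 kg m⁻³.
N² = (g/ρ₀)·Δρ/Δz = g·(Δρ/ρ₀)/Δz = 9.8 × 1.212 × 10⁻³ / 110 = 1.0798 × 10⁻⁴ s⁻².
N = √(1.0798 × 10⁻⁴) = 0.010391 rad s⁻¹ → T = 2π/N = 604.68 s ≈ 605 s.

605 s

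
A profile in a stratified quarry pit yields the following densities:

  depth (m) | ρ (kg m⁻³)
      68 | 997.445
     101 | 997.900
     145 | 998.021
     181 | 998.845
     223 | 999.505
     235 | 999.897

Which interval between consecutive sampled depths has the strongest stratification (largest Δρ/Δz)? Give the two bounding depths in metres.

223–235 m

Compute the density gradient over each adjacent pair:
  68–101 m: Δρ/Δz = 0.455/33 = 0.014 kg m⁻⁴
  101–145 m: Δρ/Δz = 0.121/44 = 2.7 × 10⁻³ kg m⁻⁴
  145–181 m: Δρ/Δz = 0.824/36 = 0.023 kg m⁻⁴
  181–223 m: Δρ/Δz = 0.660/42 = 0.016 kg m⁻⁴
  223–235 m: Δρ/Δz = 0.392/12 = 0.033 kg m⁻⁴
The largest gradient is in the 223–235 m interval — the pycnocline.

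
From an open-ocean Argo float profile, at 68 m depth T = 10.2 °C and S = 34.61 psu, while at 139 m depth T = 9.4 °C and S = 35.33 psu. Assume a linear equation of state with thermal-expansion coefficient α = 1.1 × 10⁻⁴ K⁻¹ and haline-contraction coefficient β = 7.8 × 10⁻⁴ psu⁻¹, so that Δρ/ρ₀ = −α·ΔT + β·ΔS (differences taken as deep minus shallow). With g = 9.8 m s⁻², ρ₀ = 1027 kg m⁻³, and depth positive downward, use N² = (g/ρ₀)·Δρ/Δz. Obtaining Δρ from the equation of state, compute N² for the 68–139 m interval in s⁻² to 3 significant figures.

ΔT = -0.8 K, ΔS = +0.72 psu (deep − shallow).
Δρ/ρ₀ = −αΔT + βΔS = 8.80 × 10⁻⁵ + 5.616 × 10⁻⁴ = 6.496 × 10⁻⁴, so Δρ ≈ 0.6671 kg m⁻³.
N² = (g/ρ₀)·Δρ/Δz = g·(Δρ/ρ₀)/Δz = 9.8 × 6.496 × 10⁻⁴ / 71 = 8.9663 × 10⁻⁵ s⁻² ≈ 8.97 × 10⁻⁵ s⁻².

8.97 × 10⁻⁵ s⁻²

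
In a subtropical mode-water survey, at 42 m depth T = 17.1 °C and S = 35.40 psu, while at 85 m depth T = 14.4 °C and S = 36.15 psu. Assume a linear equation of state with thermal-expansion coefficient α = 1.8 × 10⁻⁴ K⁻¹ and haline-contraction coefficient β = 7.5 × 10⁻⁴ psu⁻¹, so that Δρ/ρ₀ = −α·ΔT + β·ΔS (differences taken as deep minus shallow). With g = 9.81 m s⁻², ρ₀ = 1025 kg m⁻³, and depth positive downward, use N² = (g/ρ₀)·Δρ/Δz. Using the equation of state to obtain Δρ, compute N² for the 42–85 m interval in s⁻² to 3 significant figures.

ΔT = -2.7 K, ΔS = +0.75 psu (deep − shallow).
Δρ/ρ₀ = −αΔT + βΔS = 4.86 × 10⁻⁴ + 5.625 × 10⁻⁴ = 1.0485 × 10⁻³, so Δρ ≈ 1.075 kg m⁻³.
N² = (g/ρ₀)·Δρ/Δz = g·(Δρ/ρ₀)/Δz = 9.81 × 1.0485 × 10⁻³ / 43 = 2.3920 × 10⁻⁴ s⁻² ≈ 2.39 × 10⁻⁴ s⁻².

2.39 × 10⁻⁴ s⁻²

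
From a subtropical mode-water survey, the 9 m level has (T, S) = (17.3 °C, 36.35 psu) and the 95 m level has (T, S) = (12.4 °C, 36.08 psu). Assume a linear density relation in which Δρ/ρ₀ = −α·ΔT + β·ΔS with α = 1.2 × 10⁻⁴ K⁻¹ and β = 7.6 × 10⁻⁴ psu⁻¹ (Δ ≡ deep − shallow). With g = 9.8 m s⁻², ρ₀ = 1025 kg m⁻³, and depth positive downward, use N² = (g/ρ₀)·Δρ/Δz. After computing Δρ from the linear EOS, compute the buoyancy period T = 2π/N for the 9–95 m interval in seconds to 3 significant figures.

951 s

ΔT = -4.9 K, ΔS = -0.27 psu (deep − shallow).
Δρ/ρ₀ = −αΔT + βΔS = 5.88 × 10⁻⁴ − 2.052 × 10⁻⁴ = 3.828 × 10⁻⁴, so Δρ ≈ 0.3924 kg m⁻³.
N² = (g/ρ₀)·Δρ/Δz = g·(Δρ/ρ₀)/Δz = 9.8 × 3.828 × 10⁻⁴ / 86 = 4.3621 × 10⁻⁵ s⁻².
N = √(4.3621 × 10⁻⁵) = 6.6046 × 10⁻³ rad s⁻¹ → T = 2π/N = 951.33 s ≈ 951 s.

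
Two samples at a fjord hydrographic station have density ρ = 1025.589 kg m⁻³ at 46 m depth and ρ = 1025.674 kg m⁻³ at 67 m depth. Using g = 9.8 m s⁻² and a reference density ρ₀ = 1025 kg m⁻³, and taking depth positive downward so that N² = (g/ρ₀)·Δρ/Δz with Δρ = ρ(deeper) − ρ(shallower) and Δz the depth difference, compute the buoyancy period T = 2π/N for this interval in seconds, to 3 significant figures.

Δρ = 1025.674 − 1025.589 = 0.085 kg m⁻³ over Δz = 67 − 46 = 21 m.
N² = (9.8/1025) × (0.085/21) = 3.8699 × 10⁻⁵ s⁻².
N = √(3.8699 × 10⁻⁵) = 6.2209 × 10⁻³ rad s⁻¹, so T = 2π/N = 1.0100 × 10³ s ≈ 1.01 × 10³ s.

1.01 × 10³ s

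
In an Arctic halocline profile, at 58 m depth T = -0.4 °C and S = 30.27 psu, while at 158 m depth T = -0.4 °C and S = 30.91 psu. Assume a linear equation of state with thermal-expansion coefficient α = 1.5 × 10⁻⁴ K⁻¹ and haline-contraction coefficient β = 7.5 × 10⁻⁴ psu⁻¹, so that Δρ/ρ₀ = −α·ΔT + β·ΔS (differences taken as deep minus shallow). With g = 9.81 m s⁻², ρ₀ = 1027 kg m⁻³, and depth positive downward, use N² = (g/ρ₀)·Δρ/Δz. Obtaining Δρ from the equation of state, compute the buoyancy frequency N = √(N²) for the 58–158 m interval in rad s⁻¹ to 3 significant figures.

ΔT = +0.0 K, ΔS = +0.64 psu (deep − shallow).
Δρ/ρ₀ = −αΔT + βΔS = 0 + 4.80 × 10⁻⁴ = 4.80 × 10⁻⁴, so Δρ ≈ 0.4930 kg m⁻³.
N² = (g/ρ₀)·Δρ/Δz = g·(Δρ/ρ₀)/Δz = 9.81 × 4.80 × 10⁻⁴ / 100 = 4.7088 × 10⁻⁵ s⁻².
N = √(4.7088 × 10⁻⁵) = 6.8621 × 10⁻³ rad s⁻¹ ≈ 6.86 × 10⁻³ rad s⁻¹.

6.86 × 10⁻³ rad s⁻¹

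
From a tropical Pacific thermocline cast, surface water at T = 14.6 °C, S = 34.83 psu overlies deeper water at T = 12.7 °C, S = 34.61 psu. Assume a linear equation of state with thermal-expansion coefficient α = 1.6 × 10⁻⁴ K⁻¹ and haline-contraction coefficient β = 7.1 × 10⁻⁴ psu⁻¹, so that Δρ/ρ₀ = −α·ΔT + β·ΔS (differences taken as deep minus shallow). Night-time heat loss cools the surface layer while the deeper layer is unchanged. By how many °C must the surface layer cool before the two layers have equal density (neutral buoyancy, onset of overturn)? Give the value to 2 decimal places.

0.92 °C

Neutral buoyancy requires Δρ = 0, i.e. −α(T_deep − T_surf′) + β(S_deep − S_surf) = 0.
T_surf′ = T_deep − (β/α)·ΔS = 12.7 − (7.1 × 10⁻⁴/1.6 × 10⁻⁴)·(-0.22) = 13.6762 °C.
Cooling required: 14.6 − (13.6762) = 0.9238 °C.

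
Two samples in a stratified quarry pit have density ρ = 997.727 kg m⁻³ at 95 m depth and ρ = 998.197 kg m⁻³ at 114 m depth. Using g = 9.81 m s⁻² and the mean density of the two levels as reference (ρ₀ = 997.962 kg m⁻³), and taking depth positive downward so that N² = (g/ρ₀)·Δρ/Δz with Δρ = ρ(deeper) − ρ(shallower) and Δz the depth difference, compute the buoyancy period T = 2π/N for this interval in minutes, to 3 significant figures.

6.72 min

Δρ = 998.197 − 997.727 = 0.470 kg m⁻³ over Δz = 114 − 95 = 19 m.
N² = (9.81/997.962) × (0.470/19) = 2.4316 × 10⁻⁴ s⁻².
N = √(2.4316 × 10⁻⁴) = 0.015594 rad s⁻¹, so T = 2π/N = 402.92 s = 6.7153 min ≈ 6.72 min.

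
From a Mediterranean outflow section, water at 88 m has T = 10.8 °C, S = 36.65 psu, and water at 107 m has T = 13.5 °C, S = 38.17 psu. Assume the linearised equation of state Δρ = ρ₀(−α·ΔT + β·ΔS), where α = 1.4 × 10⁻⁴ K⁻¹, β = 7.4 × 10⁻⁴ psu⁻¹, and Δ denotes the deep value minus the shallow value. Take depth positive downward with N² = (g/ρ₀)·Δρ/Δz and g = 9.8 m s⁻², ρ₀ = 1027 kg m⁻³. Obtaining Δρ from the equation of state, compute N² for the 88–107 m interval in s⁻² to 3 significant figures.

3.85 × 10⁻⁴ s⁻²

ΔT = +2.7 K, ΔS = +1.52 psu (deep − shallow).
Δρ/ρ₀ = −αΔT + βΔS = -3.78 × 10⁻⁴ + 1.1248 × 10⁻³ = 7.468 × 10⁻⁴, so Δρ ≈ 0.7670 kg m⁻³.
N² = (g/ρ₀)·Δρ/Δz = g·(Δρ/ρ₀)/Δz = 9.8 × 7.468 × 10⁻⁴ / 19 = 3.8519 × 10⁻⁴ s⁻² ≈ 3.85 × 10⁻⁴ s⁻².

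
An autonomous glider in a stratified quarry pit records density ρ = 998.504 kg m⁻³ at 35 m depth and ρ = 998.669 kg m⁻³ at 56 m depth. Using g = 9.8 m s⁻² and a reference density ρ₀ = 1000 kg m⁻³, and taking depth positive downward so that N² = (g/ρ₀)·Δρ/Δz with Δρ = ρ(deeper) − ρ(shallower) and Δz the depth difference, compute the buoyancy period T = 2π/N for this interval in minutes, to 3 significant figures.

11.9 min

Δρ = 998.669 − 998.504 = 0.165 kg m⁻³ over Δz = 56 − 35 = 21 m.
N² = (9.8/1000) × (0.165/21) = 7.7000 × 10⁻⁵ s⁻².
N = √(7.7000 × 10⁻⁵) = 8.7750 × 10⁻³ rad s⁻¹, so T = 2π/N = 716.03 s = 11.934 min ≈ 11.9 min.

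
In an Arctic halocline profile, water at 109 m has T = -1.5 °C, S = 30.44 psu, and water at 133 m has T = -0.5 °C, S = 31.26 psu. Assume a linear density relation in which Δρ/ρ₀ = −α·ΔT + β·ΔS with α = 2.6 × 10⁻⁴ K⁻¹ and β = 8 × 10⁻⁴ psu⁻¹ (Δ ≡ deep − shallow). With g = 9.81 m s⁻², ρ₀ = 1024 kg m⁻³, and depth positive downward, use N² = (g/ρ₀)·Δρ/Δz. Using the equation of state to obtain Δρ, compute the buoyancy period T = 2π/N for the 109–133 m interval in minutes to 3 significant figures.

ΔT = +1.0 K, ΔS = +0.82 psu (deep − shallow).
Δρ/ρ₀ = −αΔT + βΔS = -2.60 × 10⁻⁴ + 6.56 × 10⁻⁴ = 3.96 × 10⁻⁴, so Δρ ≈ 0.4055 kg m⁻³.
N² = (g/ρ₀)·Δρ/Δz = g·(Δρ/ρ₀)/Δz = 9.81 × 3.96 × 10⁻⁴ / 24 = 1.6187 × 10⁻⁴ s⁻².
N = √(1.6187 × 10⁻⁴) = 0.012723 rad s⁻¹ → T = 2π/N = 493.84 s = 8.2307 min ≈ 8.23 min.

8.23 min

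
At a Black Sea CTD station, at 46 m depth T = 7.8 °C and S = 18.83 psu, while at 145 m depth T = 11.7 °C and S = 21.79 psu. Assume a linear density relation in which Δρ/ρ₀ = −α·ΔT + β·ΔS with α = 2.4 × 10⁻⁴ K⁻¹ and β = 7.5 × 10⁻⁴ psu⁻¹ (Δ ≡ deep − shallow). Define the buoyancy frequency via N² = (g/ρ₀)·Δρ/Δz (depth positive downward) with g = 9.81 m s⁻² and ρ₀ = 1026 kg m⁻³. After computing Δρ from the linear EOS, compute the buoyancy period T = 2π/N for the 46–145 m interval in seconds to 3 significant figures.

ΔT = +3.9 K, ΔS = +2.96 psu (deep − shallow).
Δρ/ρ₀ = −αΔT + βΔS = -9.36 × 10⁻⁴ + 2.22 × 10⁻³ = 1.284 × 10⁻³, so Δρ ≈ 1.317 kg m⁻³.
N² = (g/ρ₀)·Δρ/Δz = g·(Δρ/ρ₀)/Δz = 9.81 × 1.284 × 10⁻³ / 99 = 1.2723 × 10⁻⁴ s⁻².
N = √(1.2723 × 10⁻⁴) = 0.011280 rad s⁻¹ → T = 2π/N = 557.02 s ≈ 557 s.

557 s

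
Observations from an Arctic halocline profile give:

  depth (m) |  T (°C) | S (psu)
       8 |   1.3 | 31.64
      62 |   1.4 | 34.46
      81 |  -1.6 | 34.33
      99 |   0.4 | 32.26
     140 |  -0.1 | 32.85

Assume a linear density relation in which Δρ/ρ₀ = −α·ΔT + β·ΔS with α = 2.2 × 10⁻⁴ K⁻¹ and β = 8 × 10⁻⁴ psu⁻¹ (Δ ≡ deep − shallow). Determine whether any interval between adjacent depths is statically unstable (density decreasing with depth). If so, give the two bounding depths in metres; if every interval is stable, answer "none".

81–99 m

Evaluate Δρ/ρ₀ = −αΔT + βΔS across each adjacent pair:
  8–62 m: −αΔT+βΔS = −(2.2 × 10⁻⁴)(+0.1)+(8 × 10⁻⁴)(+2.82) = 2.2 × 10⁻³ → stable
  62–81 m: −αΔT+βΔS = −(2.2 × 10⁻⁴)(-3.0)+(8 × 10⁻⁴)(-0.13) = 5.6 × 10⁻⁴ → stable
  81–99 m: −αΔT+βΔS = −(2.2 × 10⁻⁴)(+2.0)+(8 × 10⁻⁴)(-2.07) = -2.1 × 10⁻³ → UNSTABLE
  99–140 m: −αΔT+βΔS = −(2.2 × 10⁻⁴)(-0.5)+(8 × 10⁻⁴)(+0.59) = 5.8 × 10⁻⁴ → stable
The 81–99 m interval has Δρ < 0: lighter water underlies denser water.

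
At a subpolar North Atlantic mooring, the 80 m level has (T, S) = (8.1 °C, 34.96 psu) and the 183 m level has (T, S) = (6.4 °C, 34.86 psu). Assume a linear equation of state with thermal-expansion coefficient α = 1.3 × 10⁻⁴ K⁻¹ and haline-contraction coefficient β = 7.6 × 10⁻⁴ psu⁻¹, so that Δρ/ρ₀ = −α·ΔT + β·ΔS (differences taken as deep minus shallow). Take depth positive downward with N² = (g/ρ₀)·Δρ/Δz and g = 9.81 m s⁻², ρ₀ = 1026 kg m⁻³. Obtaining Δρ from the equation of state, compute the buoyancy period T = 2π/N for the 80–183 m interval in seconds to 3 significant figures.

ΔT = -1.7 K, ΔS = -0.10 psu (deep − shallow).
Δρ/ρ₀ = −αΔT + βΔS = 2.21 × 10⁻⁴ − 7.60 × 10⁻⁵ = 1.45 × 10⁻⁴, so Δρ ≈ 0.1488 kg m⁻³.
N² = (g/ρ₀)·Δρ/Δz = g·(Δρ/ρ₀)/Δz = 9.81 × 1.45 × 10⁻⁴ / 103 = 1.3810 × 10⁻⁵ s⁻².
N = √(1.3810 × 10⁻⁵) = 3.7162 × 10⁻³ rad s⁻¹ → T = 2π/N = 1.6908 × 10³ s ≈ 1.69 × 10³ s.

1.69 × 10³ s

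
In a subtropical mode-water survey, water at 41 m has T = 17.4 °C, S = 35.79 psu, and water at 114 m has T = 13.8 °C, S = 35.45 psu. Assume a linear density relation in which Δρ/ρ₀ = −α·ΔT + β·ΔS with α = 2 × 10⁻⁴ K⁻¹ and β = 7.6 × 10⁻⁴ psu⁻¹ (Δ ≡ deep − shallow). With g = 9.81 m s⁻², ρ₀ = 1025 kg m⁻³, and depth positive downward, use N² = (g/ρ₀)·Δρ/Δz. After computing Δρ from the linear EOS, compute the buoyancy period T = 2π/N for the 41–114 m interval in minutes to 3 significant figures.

13.3 min

ΔT = -3.6 K, ΔS = -0.34 psu (deep − shallow).
Δρ/ρ₀ = −αΔT + βΔS = 7.20 × 10⁻⁴ − 2.584 × 10⁻⁴ = 4.616 × 10⁻⁴, so Δρ ≈ 0.4731 kg m⁻³.
N² = (g/ρ₀)·Δρ/Δz = g·(Δρ/ρ₀)/Δz = 9.81 × 4.616 × 10⁻⁴ / 73 = 6.2031 × 10⁻⁵ s⁻².
N = √(6.2031 × 10⁻⁵) = 7.8760 × 10⁻³ rad s⁻¹ → T = 2π/N = 797.76 s = 13.296 min ≈ 13.3 min.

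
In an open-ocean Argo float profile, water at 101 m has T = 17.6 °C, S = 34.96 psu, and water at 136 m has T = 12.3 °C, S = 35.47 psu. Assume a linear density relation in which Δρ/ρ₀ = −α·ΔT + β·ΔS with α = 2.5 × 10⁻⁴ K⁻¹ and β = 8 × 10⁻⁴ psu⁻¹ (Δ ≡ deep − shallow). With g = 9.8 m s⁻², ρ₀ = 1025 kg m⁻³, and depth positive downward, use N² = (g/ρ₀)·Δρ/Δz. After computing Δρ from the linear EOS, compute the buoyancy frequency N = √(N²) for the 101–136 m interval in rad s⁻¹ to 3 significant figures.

ΔT = -5.3 K, ΔS = +0.51 psu (deep − shallow).
Δρ/ρ₀ = −αΔT + βΔS = 1.325 × 10⁻³ + 4.08 × 10⁻⁴ = 1.733 × 10⁻³, so Δρ ≈ 1.776 kg m⁻³.
N² = (g/ρ₀)·Δρ/Δz = g·(Δρ/ρ₀)/Δz = 9.8 × 1.733 × 10⁻³ / 35 = 4.8524 × 10⁻⁴ s⁻².
N = √(4.8524 × 10⁻⁴) = 0.022028 rad s⁻¹ ≈ 0.0220 rad s⁻¹.

0.0220 rad s⁻¹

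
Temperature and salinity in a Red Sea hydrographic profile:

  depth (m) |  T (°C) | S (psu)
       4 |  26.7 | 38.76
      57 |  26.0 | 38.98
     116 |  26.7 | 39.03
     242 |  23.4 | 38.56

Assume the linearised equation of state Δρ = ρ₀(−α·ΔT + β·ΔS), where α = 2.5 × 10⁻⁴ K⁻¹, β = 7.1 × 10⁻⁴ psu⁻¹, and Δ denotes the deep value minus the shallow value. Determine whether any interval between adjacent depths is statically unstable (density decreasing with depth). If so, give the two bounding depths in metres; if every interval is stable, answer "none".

57–116 m

Evaluate Δρ/ρ₀ = −αΔT + βΔS across each adjacent pair:
  4–57 m: −αΔT+βΔS = −(2.5 × 10⁻⁴)(-0.7)+(7.1 × 10⁻⁴)(+0.22) = 3.3 × 10⁻⁴ → stable
  57–116 m: −αΔT+βΔS = −(2.5 × 10⁻⁴)(+0.7)+(7.1 × 10⁻⁴)(+0.05) = -1.4 × 10⁻⁴ → UNSTABLE
  116–242 m: −αΔT+βΔS = −(2.5 × 10⁻⁴)(-3.3)+(7.1 × 10⁻⁴)(-0.47) = 4.9 × 10⁻⁴ → stable
The 57–116 m interval has Δρ < 0: lighter water underlies denser water.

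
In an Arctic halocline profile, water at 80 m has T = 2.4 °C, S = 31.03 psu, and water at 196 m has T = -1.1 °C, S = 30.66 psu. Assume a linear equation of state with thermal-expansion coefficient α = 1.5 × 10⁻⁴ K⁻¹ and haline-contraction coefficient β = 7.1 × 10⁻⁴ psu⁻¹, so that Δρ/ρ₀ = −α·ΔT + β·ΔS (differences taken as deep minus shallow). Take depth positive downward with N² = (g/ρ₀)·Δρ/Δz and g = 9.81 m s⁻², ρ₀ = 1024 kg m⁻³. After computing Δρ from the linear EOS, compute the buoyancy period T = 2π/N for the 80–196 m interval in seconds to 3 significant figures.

ΔT = -3.5 K, ΔS = -0.37 psu (deep − shallow).
Δρ/ρ₀ = −αΔT + βΔS = 5.25 × 10⁻⁴ − 2.627 × 10⁻⁴ = 2.623 × 10⁻⁴, so Δρ ≈ 0.2686 kg m⁻³.
N² = (g/ρ₀)·Δρ/Δz = g·(Δρ/ρ₀)/Δz = 9.81 × 2.623 × 10⁻⁴ / 116 = 2.2182 × 10⁻⁵ s⁻².
N = √(2.2182 × 10⁻⁵) = 4.7098 × 10⁻³ rad s⁻¹ → T = 2π/N = 1.3341 × 10³ s ≈ 1.33 × 10³ s.

1.33 × 10³ s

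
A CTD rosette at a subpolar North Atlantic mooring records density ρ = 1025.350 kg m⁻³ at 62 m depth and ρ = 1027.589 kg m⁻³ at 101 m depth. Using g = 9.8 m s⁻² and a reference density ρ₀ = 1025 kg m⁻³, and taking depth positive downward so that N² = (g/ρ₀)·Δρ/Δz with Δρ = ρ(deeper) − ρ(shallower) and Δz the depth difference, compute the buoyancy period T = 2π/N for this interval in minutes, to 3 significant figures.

4.47 min

Δρ = 1027.589 − 1025.350 = 2.239 kg m⁻³ over Δz = 101 − 62 = 39 m.
N² = (9.8/1025) × (2.239/39) = 5.4890 × 10⁻⁴ s⁻².
N = √(5.4890 × 10⁻⁴) = 0.023429 rad s⁻¹, so T = 2π/N = 268.18 s = 4.4697 min ≈ 4.47 min.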